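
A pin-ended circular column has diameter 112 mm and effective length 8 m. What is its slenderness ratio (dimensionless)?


Radius of gyration r = d / 4 = 112 / 4 = 28.0 mm
L_eff = 8000.0 mm
Slenderness ratio = L / r = 8000.0 / 28.0 = 285.71 (dimensionless)

285.71 (dimensionless)


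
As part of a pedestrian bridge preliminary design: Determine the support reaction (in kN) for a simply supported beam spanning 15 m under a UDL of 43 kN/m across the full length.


Total load = w * L = 43 * 15 = 645 kN
By symmetry, each reaction R = total / 2 = 645 / 2 = 322.5 kN

322.5 kN


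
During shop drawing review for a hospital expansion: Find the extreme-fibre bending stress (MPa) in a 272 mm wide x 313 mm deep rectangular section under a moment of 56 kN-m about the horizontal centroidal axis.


I = b * h^3 / 12 = 272 * 313^3 / 12 = 695057398.67 mm^4
y = h / 2 = 313 / 2 = 156.5 mm
M = 56 kN-m = 56000000.0 N-mm
sigma = M * y / I = 56000000.0 * 156.5 / 695057398.67
= 12.61 MPa

12.61 MPa


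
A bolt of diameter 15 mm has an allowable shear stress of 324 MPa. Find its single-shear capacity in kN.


A = pi * d^2 / 4 = pi * 15^2 / 4 = 176.7146 mm^2
V = f_v * A / 1000 = 324 * 176.7146 / 1000
= 57.2555 kN

57.2555 kN


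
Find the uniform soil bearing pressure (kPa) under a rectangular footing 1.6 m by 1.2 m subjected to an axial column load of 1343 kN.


A = 1.6 * 1.2 = 1.92 m^2
q = P / A = 1343 / 1.92
= 699.4792 kPa

699.4792 kPa


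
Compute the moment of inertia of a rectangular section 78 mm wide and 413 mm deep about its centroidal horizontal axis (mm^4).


I = b * h^3 / 12
= 78 * 413^3 / 12
= 78 * 70444997 / 12
= 457892480.5 mm^4

457892480.5 mm^4


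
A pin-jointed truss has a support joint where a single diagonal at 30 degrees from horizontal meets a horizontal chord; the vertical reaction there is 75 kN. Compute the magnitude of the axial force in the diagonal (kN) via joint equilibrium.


At the joint, only the diagonal has a vertical component, so vertical equilibrium gives:
F * sin(30) = 75
F = 75 / sin(30)
= 75 / 0.5
= 150.0 kN

150.0 kN


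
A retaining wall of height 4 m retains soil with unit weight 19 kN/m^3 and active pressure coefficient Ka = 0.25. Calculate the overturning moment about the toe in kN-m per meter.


Pa = 0.5 * Ka * gamma * H^2
= 0.5 * 0.25 * 19 * 4^2
= 38.0 kN/m
Arm = H / 3 = 4 / 3 = 1.3333 m
Mo = Pa * arm = Pa * H / 3 = 38.0 * 4 / 3 = 50.6667 kN-m/m

50.6667 kN-m/m


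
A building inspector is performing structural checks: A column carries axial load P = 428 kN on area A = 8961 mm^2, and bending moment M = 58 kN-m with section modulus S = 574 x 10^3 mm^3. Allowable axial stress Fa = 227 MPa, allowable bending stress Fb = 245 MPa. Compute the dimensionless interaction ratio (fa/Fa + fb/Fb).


f_a = P / A = 428000.0 / 8961 = 47.7625 MPa
f_b = M / S = 58000000.0 / 574000.0 = 101.0453 MPa
Ratio = f_a / Fa + f_b / Fb
= 47.7625 / 227 + 101.0453 / 245
= 0.6228 (dimensionless)

0.6228 (dimensionless)


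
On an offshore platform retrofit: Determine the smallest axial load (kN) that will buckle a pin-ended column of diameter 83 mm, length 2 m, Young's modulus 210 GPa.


I = pi * d^4 / 64 = 2329604.88 mm^4
L = 2000.0 mm
P_cr = pi^2 * E * I / L^2
= 9.8696 * 210000.0 * 2329604.88 / 2000.0^2
= 1207094.63 N = 1207.0946 kN

1207.0946 kN


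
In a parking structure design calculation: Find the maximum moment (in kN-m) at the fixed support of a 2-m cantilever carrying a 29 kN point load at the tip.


For a cantilever with a point load at the free end:
M_max = P * L = 29 * 2 = 58 kN-m

58 kN-m


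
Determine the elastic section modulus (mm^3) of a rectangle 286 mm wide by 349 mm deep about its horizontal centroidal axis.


S = b * h^2 / 6
= 286 * 349^2 / 6
= 286 * 121801 / 6
= 5805847.67 mm^3

5805847.67 mm^3


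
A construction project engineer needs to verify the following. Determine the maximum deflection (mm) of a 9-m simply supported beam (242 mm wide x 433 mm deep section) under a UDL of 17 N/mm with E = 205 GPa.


I = 242 * 433^3 / 12 = 1637185196.17 mm^4
L = 9000.0 mm, w = 17 N/mm, E = 205000.0 MPa
delta = 5 * w * L^4 / (384 * E * I)
= 5 * 17 * 9000.0^4 / (384 * 205000.0 * 1637185196.17)
= 4.3272 mm

4.3272 mm


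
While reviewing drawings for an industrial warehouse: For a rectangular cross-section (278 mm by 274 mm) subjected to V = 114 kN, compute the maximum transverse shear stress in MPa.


A = b * h = 278 * 274 = 76172 mm^2
V = 114 kN = 114000.0 N
tau_max = 1.5 * V / A = 1.5 * 114000.0 / 76172
= 2.2449 MPa

2.2449 MPa


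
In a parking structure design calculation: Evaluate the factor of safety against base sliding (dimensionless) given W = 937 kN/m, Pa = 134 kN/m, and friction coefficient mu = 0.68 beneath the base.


Resisting force = mu * W = 0.68 * 937 = 637.16 kN/m
FOS = Resisting / Driving = 637.16 / 134
= 4.7549 (dimensionless)

4.7549 (dimensionless)


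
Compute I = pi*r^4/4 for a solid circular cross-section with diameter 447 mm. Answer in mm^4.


r = d / 2 = 447 / 2 = 223.5 mm
I = pi * r^4 / 4 = pi * 223.5^4 / 4
= 1959746923.02 mm^4

1959746923.02 mm^4


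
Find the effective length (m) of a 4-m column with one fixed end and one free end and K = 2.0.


L_eff = K * L
= 2.0 * 4
= 8.0 m

8.0 m


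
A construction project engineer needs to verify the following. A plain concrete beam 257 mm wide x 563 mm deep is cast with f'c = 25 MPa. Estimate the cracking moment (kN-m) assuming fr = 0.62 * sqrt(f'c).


fr = 0.62 * sqrt(25) = 0.62 * 5.0 = 3.1 MPa
I = 257 * 563^3 / 12 = 3821880131.58 mm^4
y_t = 281.5 mm
M_cr = fr * I / y_t = 3.1 * 3821880131.58 / 281.5 N-mm
= 42.0882 kN-m

42.0882 kN-m


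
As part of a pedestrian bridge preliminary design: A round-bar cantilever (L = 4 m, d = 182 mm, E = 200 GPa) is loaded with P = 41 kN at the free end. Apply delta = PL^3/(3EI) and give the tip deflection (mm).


I = pi * d^4 / 64 = pi * 182^4 / 64 = 53858648.42 mm^4
L = 4000.0 mm, P = 41000.0 N, E = 200000.0 MPa
delta = P * L^3 / (3 * E * I)
= 41000.0 * 4000.0^3 / (3 * 200000.0 * 53858648.42)
= 81.2002 mm

81.2002 mm


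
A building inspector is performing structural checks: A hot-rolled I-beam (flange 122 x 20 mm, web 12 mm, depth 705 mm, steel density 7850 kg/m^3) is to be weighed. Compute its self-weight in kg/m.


A_flanges = 2 * 122 * 20 = 4880 mm^2
A_web = (705 - 2 * 20) * 12 = 7980 mm^2
A_total = 4880 + 7980 = 12860 mm^2 = 0.012860 m^2
Weight = rho * A = 7850 * 0.012860 = 100.951 kg/m

100.951 kg/m


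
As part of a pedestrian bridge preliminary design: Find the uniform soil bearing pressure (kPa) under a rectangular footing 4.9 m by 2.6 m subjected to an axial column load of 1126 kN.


A = 4.9 * 2.6 = 12.74 m^2
q = P / A = 1126 / 12.74
= 88.383 kPa

88.383 kPa


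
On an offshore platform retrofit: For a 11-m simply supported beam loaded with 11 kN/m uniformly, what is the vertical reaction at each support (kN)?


Total load = w * L = 11 * 11 = 121 kN
By symmetry, each reaction R = total / 2 = 121 / 2 = 60.5 kN

60.5 kN


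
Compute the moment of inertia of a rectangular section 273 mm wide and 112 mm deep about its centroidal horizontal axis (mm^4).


I = b * h^3 / 12
= 273 * 112^3 / 12
= 273 * 1404928 / 12
= 31962112.0 mm^4

31962112.0 mm^4


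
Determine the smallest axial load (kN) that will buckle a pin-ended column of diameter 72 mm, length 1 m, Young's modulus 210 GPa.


I = pi * d^4 / 64 = 1319167.32 mm^4
L = 1000.0 mm
P_cr = pi^2 * E * I / L^2
= 9.8696 * 210000.0 * 1319167.32 / 1000.0^2
= 2734128.52 N = 2734.1285 kN

2734.1285 kN


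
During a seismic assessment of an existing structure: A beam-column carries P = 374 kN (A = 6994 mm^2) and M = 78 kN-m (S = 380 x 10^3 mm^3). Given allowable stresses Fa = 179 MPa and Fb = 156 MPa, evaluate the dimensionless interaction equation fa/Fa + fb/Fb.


f_a = P / A = 374000.0 / 6994 = 53.4744 MPa
f_b = M / S = 78000000.0 / 380000.0 = 205.2632 MPa
Ratio = f_a / Fa + f_b / Fb
= 53.4744 / 179 + 205.2632 / 156
= 1.6145 (dimensionless)

1.6145 (dimensionless)


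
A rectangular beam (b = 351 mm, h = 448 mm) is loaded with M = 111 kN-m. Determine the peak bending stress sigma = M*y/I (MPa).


I = b * h^3 / 12 = 351 * 448^3 / 12 = 2630025216.0 mm^4
y = h / 2 = 448 / 2 = 224.0 mm
M = 111 kN-m = 111000000.0 N-mm
sigma = M * y / I = 111000000.0 * 224.0 / 2630025216.0
= 9.45 MPa

9.45 MPa


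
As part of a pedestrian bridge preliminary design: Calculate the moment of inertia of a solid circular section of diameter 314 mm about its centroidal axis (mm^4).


r = d / 2 = 314 / 2 = 157.0 mm
I = pi * r^4 / 4 = pi * 157.0^4 / 4
= 477186876.19 mm^4

477186876.19 mm^4


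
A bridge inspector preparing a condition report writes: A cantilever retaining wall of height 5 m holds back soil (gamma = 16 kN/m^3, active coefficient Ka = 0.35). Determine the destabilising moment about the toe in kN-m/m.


Pa = 0.5 * Ka * gamma * H^2
= 0.5 * 0.35 * 16 * 5^2
= 70.0 kN/m
Arm = H / 3 = 5 / 3 = 1.6667 m
Mo = Pa * arm = Pa * H / 3 = 70.0 * 5 / 3 = 116.6667 kN-m/m

116.6667 kN-m/m


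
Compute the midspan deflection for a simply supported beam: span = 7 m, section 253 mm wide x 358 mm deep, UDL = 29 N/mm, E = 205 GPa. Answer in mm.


I = 253 * 358^3 / 12 = 967360511.33 mm^4
L = 7000.0 mm, w = 29 N/mm, E = 205000.0 MPa
delta = 5 * w * L^4 / (384 * E * I)
= 5 * 29 * 7000.0^4 / (384 * 205000.0 * 967360511.33)
= 4.5718 mm

4.5718 mm


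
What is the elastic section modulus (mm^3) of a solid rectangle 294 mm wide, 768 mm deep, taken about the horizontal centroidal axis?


S = b * h^2 / 6
= 294 * 768^2 / 6
= 294 * 589824 / 6
= 28901376.0 mm^3

28901376.0 mm^3


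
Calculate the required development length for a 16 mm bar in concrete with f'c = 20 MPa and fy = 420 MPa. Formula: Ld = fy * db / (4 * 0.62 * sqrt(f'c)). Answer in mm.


Ld = (fy * db) / (4 * 0.62 * sqrt(f'c))
= (420 * 16) / (4 * 0.62 * sqrt(20))
= 6720 / 11.0909
= 605.9 mm

605.9 mm


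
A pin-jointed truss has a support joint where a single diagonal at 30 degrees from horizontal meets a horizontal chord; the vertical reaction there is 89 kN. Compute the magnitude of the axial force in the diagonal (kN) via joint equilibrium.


At the joint, only the diagonal has a vertical component, so vertical equilibrium gives:
F * sin(30) = 89
F = 89 / sin(30)
= 89 / 0.5
= 178.0 kN

178.0 kN


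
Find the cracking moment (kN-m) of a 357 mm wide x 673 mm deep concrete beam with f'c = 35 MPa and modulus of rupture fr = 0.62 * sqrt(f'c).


fr = 0.62 * sqrt(35) = 0.62 * 5.9161 = 3.668 MPa
I = 357 * 673^3 / 12 = 9068431205.75 mm^4
y_t = 336.5 mm
M_cr = fr * I / y_t = 3.668 * 9068431205.75 / 336.5 N-mm
= 98.8491 kN-m

98.8491 kN-m


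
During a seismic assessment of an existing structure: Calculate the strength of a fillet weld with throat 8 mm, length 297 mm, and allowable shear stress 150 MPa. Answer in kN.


Strength = throat * length * allowable stress
= 8 * 297 * 150 N
= 356400 N
= 356.4 kN

356.4 kN


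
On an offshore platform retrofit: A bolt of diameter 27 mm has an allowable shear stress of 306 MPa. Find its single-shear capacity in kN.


A = pi * d^2 / 4 = pi * 27^2 / 4 = 572.5553 mm^2
V = f_v * A / 1000 = 306 * 572.5553 / 1000
= 175.2019 kN

175.2019 kN


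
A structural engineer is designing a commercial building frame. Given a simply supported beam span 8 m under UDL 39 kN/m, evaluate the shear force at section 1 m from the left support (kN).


R_A = w * L / 2 = 39 * 8 / 2 = 156.0 kN
V(x) = R_A - w * x = 156.0 - 39 * 1
= 117.0 kN

117.0 kN


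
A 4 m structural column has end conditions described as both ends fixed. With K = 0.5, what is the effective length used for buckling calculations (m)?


L_eff = K * L
= 0.5 * 4
= 2.0 m

2.0 m


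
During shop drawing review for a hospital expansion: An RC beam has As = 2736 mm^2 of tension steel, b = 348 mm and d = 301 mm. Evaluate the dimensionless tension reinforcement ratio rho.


rho = As / (b * d)
= 2736 / (348 * 301)
= 2736 / 104748
= 0.02612 (dimensionless)

0.02612 (dimensionless)


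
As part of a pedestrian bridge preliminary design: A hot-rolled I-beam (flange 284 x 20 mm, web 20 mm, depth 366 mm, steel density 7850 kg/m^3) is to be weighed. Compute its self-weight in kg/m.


A_flanges = 2 * 284 * 20 = 11360 mm^2
A_web = (366 - 2 * 20) * 20 = 6520 mm^2
A_total = 11360 + 6520 = 17880 mm^2 = 0.017880 m^2
Weight = rho * A = 7850 * 0.017880 = 140.358 kg/m

140.358 kg/m


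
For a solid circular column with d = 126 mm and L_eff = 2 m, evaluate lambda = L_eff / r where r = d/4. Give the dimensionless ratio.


Radius of gyration r = d / 4 = 126 / 4 = 31.5 mm
L_eff = 2000.0 mm
Slenderness ratio = L / r = 2000.0 / 31.5 = 63.49 (dimensionless)

63.49 (dimensionless)


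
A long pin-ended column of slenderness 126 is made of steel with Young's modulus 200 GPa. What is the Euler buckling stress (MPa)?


sigma_cr = pi^2 * E / lambda^2
= 9.8696 * 200000.0 / 126^2
= 9.8696 * 200000.0 / 15876
= 124.3336 MPa

124.3336 MPa


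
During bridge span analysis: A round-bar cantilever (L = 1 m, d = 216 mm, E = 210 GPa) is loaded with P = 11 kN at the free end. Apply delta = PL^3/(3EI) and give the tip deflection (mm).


I = pi * d^4 / 64 = pi * 216^4 / 64 = 106852553.05 mm^4
L = 1000.0 mm, P = 11000.0 N, E = 210000.0 MPa
delta = P * L^3 / (3 * E * I)
= 11000.0 * 1000.0^3 / (3 * 210000.0 * 106852553.05)
= 0.1634 mm

0.1634 mm


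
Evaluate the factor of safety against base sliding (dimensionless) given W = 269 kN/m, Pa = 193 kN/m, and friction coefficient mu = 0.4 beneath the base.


Resisting force = mu * W = 0.4 * 269 = 107.6 kN/m
FOS = Resisting / Driving = 107.6 / 193
= 0.5575 (dimensionless)

0.5575 (dimensionless)


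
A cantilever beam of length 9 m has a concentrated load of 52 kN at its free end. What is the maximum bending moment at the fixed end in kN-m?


For a cantilever with a point load at the free end:
M_max = P * L = 52 * 9 = 468 kN-m

468 kN-m


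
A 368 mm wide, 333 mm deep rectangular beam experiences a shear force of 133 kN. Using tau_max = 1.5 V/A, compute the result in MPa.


A = b * h = 368 * 333 = 122544 mm^2
V = 133 kN = 133000.0 N
tau_max = 1.5 * V / A = 1.5 * 133000.0 / 122544
= 1.628 MPa

1.628 MPa


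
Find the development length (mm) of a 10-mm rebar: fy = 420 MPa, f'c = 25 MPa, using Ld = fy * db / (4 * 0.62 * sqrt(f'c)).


Ld = (fy * db) / (4 * 0.62 * sqrt(f'c))
= (420 * 10) / (4 * 0.62 * sqrt(25))
= 4200 / 12.4
= 338.71 mm

338.71 mm


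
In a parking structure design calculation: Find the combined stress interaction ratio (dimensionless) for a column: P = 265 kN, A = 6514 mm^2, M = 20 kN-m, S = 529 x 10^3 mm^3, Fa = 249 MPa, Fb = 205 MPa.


f_a = P / A = 265000.0 / 6514 = 40.6816 MPa
f_b = M / S = 20000000.0 / 529000.0 = 37.8072 MPa
Ratio = f_a / Fa + f_b / Fb
= 40.6816 / 249 + 37.8072 / 205
= 0.3478 (dimensionless)

0.3478 (dimensionless)


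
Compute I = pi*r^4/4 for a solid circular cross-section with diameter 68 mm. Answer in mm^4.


r = d / 2 = 68 / 2 = 34.0 mm
I = pi * r^4 / 4 = pi * 34.0^4 / 4
= 1049555.84 mm^4

1049555.84 mm^4


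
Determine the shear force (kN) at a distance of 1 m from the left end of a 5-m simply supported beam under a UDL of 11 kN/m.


R_A = w * L / 2 = 11 * 5 / 2 = 27.5 kN
V(x) = R_A - w * x = 27.5 - 11 * 1
= 16.5 kN

16.5 kN


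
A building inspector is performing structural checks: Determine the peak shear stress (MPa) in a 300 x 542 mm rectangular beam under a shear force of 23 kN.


A = b * h = 300 * 542 = 162600 mm^2
V = 23 kN = 23000.0 N
tau_max = 1.5 * V / A = 1.5 * 23000.0 / 162600
= 0.2122 MPa

0.2122 MPa


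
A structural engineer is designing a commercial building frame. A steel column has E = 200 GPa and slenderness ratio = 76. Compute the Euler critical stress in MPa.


sigma_cr = pi^2 * E / lambda^2
= 9.8696 * 200000.0 / 76^2
= 9.8696 * 200000.0 / 5776
= 341.7453 MPa

341.7453 MPa


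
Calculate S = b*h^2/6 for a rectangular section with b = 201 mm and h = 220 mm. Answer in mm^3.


S = b * h^2 / 6
= 201 * 220^2 / 6
= 201 * 48400 / 6
= 1621400.0 mm^3

1621400.0 mm^3


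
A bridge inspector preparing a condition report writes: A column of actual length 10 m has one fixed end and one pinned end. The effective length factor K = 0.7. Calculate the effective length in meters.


L_eff = K * L
= 0.7 * 10
= 7.0 m

7.0 m


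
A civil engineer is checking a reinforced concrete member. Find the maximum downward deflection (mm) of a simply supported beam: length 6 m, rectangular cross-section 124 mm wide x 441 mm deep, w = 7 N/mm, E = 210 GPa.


I = 124 * 441^3 / 12 = 886249917.0 mm^4
L = 6000.0 mm, w = 7 N/mm, E = 210000.0 MPa
delta = 5 * w * L^4 / (384 * E * I)
= 5 * 7 * 6000.0^4 / (384 * 210000.0 * 886249917.0)
= 0.6347 mm

0.6347 mm


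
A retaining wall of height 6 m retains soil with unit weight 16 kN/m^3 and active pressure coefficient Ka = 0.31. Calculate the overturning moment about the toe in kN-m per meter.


Pa = 0.5 * Ka * gamma * H^2
= 0.5 * 0.31 * 16 * 6^2
= 89.28 kN/m
Arm = H / 3 = 6 / 3 = 2.0 m
Mo = Pa * arm = Pa * H / 3 = 89.28 * 6 / 3 = 178.56 kN-m/m

178.56 kN-m/m


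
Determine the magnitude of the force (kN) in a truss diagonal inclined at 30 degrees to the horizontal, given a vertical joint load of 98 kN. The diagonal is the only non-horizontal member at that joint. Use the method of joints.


At the joint, only the diagonal has a vertical component, so vertical equilibrium gives:
F * sin(30) = 98
F = 98 / sin(30)
= 98 / 0.5
= 196.0 kN

196.0 kN


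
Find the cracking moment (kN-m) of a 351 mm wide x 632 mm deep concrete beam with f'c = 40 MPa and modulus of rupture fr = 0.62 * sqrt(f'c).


fr = 0.62 * sqrt(40) = 0.62 * 6.3246 = 3.9212 MPa
I = 351 * 632^3 / 12 = 7383752064.0 mm^4
y_t = 316.0 mm
M_cr = fr * I / y_t = 3.9212 * 7383752064.0 / 316.0 N-mm
= 91.6245 kN-m

91.6245 kN-m


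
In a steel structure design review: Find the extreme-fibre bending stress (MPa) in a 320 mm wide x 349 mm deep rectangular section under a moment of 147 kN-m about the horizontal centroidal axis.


I = b * h^3 / 12 = 320 * 349^3 / 12 = 1133561306.67 mm^4
y = h / 2 = 349 / 2 = 174.5 mm
M = 147 kN-m = 147000000.0 N-mm
sigma = M * y / I = 147000000.0 * 174.5 / 1133561306.67
= 22.63 MPa

22.63 MPa


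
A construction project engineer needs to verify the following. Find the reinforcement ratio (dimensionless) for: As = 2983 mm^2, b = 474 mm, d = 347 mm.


rho = As / (b * d)
= 2983 / (474 * 347)
= 2983 / 164478
= 0.018136 (dimensionless)

0.018136 (dimensionless)


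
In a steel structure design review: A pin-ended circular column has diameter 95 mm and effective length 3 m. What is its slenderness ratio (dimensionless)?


Radius of gyration r = d / 4 = 95 / 4 = 23.75 mm
L_eff = 3000.0 mm
Slenderness ratio = L / r = 3000.0 / 23.75 = 126.32 (dimensionless)

126.32 (dimensionless)


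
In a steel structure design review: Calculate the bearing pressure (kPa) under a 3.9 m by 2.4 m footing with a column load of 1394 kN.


A = 3.9 * 2.4 = 9.36 m^2
q = P / A = 1394 / 9.36
= 148.9316 kPa

148.9316 kPa


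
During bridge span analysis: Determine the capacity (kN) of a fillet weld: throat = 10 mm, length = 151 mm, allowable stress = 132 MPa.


Strength = throat * length * allowable stress
= 10 * 151 * 132 N
= 199320 N
= 199.32 kN

199.32 kN


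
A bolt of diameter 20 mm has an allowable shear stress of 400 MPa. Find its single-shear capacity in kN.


A = pi * d^2 / 4 = pi * 20^2 / 4 = 314.1593 mm^2
V = f_v * A / 1000 = 400 * 314.1593 / 1000
= 125.6637 kN

125.6637 kN


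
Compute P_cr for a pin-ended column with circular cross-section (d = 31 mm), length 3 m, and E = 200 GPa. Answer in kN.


I = pi * d^4 / 64 = 45333.23 mm^4
L = 3000.0 mm
P_cr = pi^2 * E * I / L^2
= 9.8696 * 200000.0 * 45333.23 / 3000.0^2
= 9942.69 N = 9.9427 kN

9.9427 kN


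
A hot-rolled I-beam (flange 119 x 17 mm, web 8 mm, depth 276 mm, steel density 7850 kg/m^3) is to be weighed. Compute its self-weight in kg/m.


A_flanges = 2 * 119 * 17 = 4046 mm^2
A_web = (276 - 2 * 17) * 8 = 1936 mm^2
A_total = 4046 + 1936 = 5982 mm^2 = 0.005982 m^2
Weight = rho * A = 7850 * 0.005982 = 46.9587 kg/m

46.9587 kg/m


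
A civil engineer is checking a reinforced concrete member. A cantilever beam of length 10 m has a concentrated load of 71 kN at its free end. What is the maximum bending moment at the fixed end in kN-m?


For a cantilever with a point load at the free end:
M_max = P * L = 71 * 10 = 710 kN-m

710 kN-m


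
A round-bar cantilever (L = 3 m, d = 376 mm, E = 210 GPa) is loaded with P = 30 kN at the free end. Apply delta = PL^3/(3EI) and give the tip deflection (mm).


I = pi * d^4 / 64 = pi * 376^4 / 64 = 981118078.81 mm^4
L = 3000.0 mm, P = 30000.0 N, E = 210000.0 MPa
delta = P * L^3 / (3 * E * I)
= 30000.0 * 3000.0^3 / (3 * 210000.0 * 981118078.81)
= 1.3105 mm

1.3105 mm


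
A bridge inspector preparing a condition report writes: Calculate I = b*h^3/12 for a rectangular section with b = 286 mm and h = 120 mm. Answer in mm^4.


I = b * h^3 / 12
= 286 * 120^3 / 12
= 286 * 1728000 / 12
= 41184000.0 mm^4

41184000.0 mm^4


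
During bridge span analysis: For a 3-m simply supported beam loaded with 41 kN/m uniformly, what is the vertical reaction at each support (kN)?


Total load = w * L = 41 * 3 = 123 kN
By symmetry, each reaction R = total / 2 = 123 / 2 = 61.5 kN

61.5 kN


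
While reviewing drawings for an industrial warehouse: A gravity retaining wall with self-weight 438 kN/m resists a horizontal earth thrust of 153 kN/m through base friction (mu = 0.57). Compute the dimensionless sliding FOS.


Resisting force = mu * W = 0.57 * 438 = 249.66 kN/m
FOS = Resisting / Driving = 249.66 / 153
= 1.6318 (dimensionless)

1.6318 (dimensionless)


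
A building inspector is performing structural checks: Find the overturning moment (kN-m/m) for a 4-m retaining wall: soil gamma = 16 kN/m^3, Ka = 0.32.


Pa = 0.5 * Ka * gamma * H^2
= 0.5 * 0.32 * 16 * 4^2
= 40.96 kN/m
Arm = H / 3 = 4 / 3 = 1.3333 m
Mo = Pa * arm = Pa * H / 3 = 40.96 * 4 / 3 = 54.6133 kN-m/m

54.6133 kN-m/m


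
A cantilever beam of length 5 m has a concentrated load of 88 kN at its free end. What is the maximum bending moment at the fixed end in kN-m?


For a cantilever with a point load at the free end:
M_max = P * L = 88 * 5 = 440 kN-m

440 kN-m


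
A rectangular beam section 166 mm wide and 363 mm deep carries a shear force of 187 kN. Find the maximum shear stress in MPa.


A = b * h = 166 * 363 = 60258 mm^2
V = 187 kN = 187000.0 N
tau_max = 1.5 * V / A = 1.5 * 187000.0 / 60258
= 4.655 MPa

4.655 MPa


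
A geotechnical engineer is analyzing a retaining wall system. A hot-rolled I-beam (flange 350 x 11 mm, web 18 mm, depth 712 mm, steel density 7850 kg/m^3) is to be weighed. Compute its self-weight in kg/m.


A_flanges = 2 * 350 * 11 = 7700 mm^2
A_web = (712 - 2 * 11) * 18 = 12420 mm^2
A_total = 7700 + 12420 = 20120 mm^2 = 0.020120 m^2
Weight = rho * A = 7850 * 0.020120 = 157.942 kg/m

157.942 kg/m


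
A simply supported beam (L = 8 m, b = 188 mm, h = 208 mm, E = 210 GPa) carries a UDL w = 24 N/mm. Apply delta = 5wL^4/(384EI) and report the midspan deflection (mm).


I = 188 * 208^3 / 12 = 140982954.67 mm^4
L = 8000.0 mm, w = 24 N/mm, E = 210000.0 MPa
delta = 5 * w * L^4 / (384 * E * I)
= 5 * 24 * 8000.0^4 / (384 * 210000.0 * 140982954.67)
= 43.2339 mm

43.2339 mm


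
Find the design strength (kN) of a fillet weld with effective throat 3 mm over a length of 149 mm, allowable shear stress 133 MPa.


Strength = throat * length * allowable stress
= 3 * 149 * 133 N
= 59451 N
= 59.45 kN

59.45 kN


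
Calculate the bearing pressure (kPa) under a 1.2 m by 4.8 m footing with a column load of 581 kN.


A = 1.2 * 4.8 = 5.76 m^2
q = P / A = 581 / 5.76
= 100.8681 kPa

100.8681 kPa


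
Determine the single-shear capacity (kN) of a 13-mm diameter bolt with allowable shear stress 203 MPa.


A = pi * d^2 / 4 = pi * 13^2 / 4 = 132.7323 mm^2
V = f_v * A / 1000 = 203 * 132.7323 / 1000
= 26.9447 kN

26.9447 kN


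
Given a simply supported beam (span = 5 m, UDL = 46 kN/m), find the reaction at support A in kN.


Total load = w * L = 46 * 5 = 230 kN
By symmetry, each reaction R = total / 2 = 230 / 2 = 115.0 kN

115.0 kN


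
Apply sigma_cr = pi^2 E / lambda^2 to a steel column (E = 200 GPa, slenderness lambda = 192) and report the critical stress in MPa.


sigma_cr = pi^2 * E / lambda^2
= 9.8696 * 200000.0 / 192^2
= 9.8696 * 200000.0 / 36864
= 53.546 MPa

53.546 MPa


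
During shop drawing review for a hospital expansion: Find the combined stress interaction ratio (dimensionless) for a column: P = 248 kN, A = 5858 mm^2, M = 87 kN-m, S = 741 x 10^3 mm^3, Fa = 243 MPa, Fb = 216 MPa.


f_a = P / A = 248000.0 / 5858 = 42.3353 MPa
f_b = M / S = 87000000.0 / 741000.0 = 117.4089 MPa
Ratio = f_a / Fa + f_b / Fb
= 42.3353 / 243 + 117.4089 / 216
= 0.7178 (dimensionless)

0.7178 (dimensionless)


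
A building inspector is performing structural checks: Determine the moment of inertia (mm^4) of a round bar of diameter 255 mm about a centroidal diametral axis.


r = d / 2 = 255 / 2 = 127.5 mm
I = pi * r^4 / 4 = pi * 127.5^4 / 4
= 207553767.2 mm^4

207553767.2 mm^4


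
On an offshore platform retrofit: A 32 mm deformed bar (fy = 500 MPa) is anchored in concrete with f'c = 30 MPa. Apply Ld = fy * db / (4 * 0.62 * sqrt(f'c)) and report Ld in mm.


Ld = (fy * db) / (4 * 0.62 * sqrt(f'c))
= (500 * 32) / (4 * 0.62 * sqrt(30))
= 16000 / 13.5835
= 1177.9 mm

1177.9 mm


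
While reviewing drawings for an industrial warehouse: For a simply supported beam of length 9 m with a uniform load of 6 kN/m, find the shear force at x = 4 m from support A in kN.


R_A = w * L / 2 = 6 * 9 / 2 = 27.0 kN
V(x) = R_A - w * x = 27.0 - 6 * 4
= 3.0 kN

3.0 kN


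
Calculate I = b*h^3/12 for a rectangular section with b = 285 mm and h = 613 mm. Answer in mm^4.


I = b * h^3 / 12
= 285 * 613^3 / 12
= 285 * 230346397 / 12
= 5470726928.75 mm^4

5470726928.75 mm^4


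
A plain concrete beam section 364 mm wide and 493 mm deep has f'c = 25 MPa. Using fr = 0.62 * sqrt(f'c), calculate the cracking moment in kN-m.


fr = 0.62 * sqrt(25) = 0.62 * 5.0 = 3.1 MPa
I = 364 * 493^3 / 12 = 3634635762.33 mm^4
y_t = 246.5 mm
M_cr = fr * I / y_t = 3.1 * 3634635762.33 / 246.5 N-mm
= 45.7094 kN-m

45.7094 kN-m


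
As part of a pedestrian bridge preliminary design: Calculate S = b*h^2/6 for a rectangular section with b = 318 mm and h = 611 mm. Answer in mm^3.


S = b * h^2 / 6
= 318 * 611^2 / 6
= 318 * 373321 / 6
= 19786013.0 mm^3

19786013.0 mm^3


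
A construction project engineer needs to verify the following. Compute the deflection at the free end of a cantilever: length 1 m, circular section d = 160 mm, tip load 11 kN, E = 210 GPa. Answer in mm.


I = pi * d^4 / 64 = pi * 160^4 / 64 = 32169908.77 mm^4
L = 1000.0 mm, P = 11000.0 N, E = 210000.0 MPa
delta = P * L^3 / (3 * E * I)
= 11000.0 * 1000.0^3 / (3 * 210000.0 * 32169908.77)
= 0.5428 mm

0.5428 mm


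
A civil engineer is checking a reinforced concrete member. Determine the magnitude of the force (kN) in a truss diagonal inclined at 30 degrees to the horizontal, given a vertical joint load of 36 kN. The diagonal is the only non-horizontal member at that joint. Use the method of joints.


At the joint, only the diagonal has a vertical component, so vertical equilibrium gives:
F * sin(30) = 36
F = 36 / sin(30)
= 36 / 0.5
= 72.0 kN

72.0 kN


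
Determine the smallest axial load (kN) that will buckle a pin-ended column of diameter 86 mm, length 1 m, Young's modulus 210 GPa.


I = pi * d^4 / 64 = 2685120.03 mm^4
L = 1000.0 mm
P_cr = pi^2 * E * I / L^2
= 9.8696 * 210000.0 * 2685120.03 / 1000.0^2
= 5565225.21 N = 5565.2252 kN

5565.2252 kN


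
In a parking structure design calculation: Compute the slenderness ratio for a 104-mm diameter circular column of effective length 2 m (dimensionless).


Radius of gyration r = d / 4 = 104 / 4 = 26.0 mm
L_eff = 2000.0 mm
Slenderness ratio = L / r = 2000.0 / 26.0 = 76.92 (dimensionless)

76.92 (dimensionless)


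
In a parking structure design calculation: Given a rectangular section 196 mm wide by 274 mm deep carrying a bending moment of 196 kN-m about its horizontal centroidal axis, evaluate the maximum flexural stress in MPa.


I = b * h^3 / 12 = 196 * 274^3 / 12 = 335990125.33 mm^4
y = h / 2 = 274 / 2 = 137.0 mm
M = 196 kN-m = 196000000.0 N-mm
sigma = M * y / I = 196000000.0 * 137.0 / 335990125.33
= 79.92 MPa

79.92 MPa


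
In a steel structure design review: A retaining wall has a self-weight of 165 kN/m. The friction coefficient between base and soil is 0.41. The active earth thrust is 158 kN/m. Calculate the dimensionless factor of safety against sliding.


Resisting force = mu * W = 0.41 * 165 = 67.65 kN/m
FOS = Resisting / Driving = 67.65 / 158
= 0.4282 (dimensionless)

0.4282 (dimensionless)


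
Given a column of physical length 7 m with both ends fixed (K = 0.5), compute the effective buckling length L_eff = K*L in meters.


L_eff = K * L
= 0.5 * 7
= 3.5 m

3.5 m


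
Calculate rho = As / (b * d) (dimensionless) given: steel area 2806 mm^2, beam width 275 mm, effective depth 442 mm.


rho = As / (b * d)
= 2806 / (275 * 442)
= 2806 / 121550
= 0.023085 (dimensionless)

0.023085 (dimensionless)


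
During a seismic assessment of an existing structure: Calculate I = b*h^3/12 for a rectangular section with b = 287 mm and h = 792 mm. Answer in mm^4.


I = b * h^3 / 12
= 287 * 792^3 / 12
= 287 * 496793088 / 12
= 11881634688.0 mm^4

11881634688.0 mm^4


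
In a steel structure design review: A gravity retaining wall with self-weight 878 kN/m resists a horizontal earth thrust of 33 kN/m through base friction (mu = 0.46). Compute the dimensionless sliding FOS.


Resisting force = mu * W = 0.46 * 878 = 403.88 kN/m
FOS = Resisting / Driving = 403.88 / 33
= 12.2388 (dimensionless)

12.2388 (dimensionless)


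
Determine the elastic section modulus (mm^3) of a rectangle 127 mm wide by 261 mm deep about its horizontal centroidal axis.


S = b * h^2 / 6
= 127 * 261^2 / 6
= 127 * 68121 / 6
= 1441894.5 mm^3

1441894.5 mm^3


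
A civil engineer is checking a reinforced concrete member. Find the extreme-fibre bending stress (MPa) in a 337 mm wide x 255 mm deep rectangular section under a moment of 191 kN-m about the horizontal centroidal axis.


I = b * h^3 / 12 = 337 * 255^3 / 12 = 465660281.25 mm^4
y = h / 2 = 255 / 2 = 127.5 mm
M = 191 kN-m = 191000000.0 N-mm
sigma = M * y / I = 191000000.0 * 127.5 / 465660281.25
= 52.3 MPa

52.3 MPa


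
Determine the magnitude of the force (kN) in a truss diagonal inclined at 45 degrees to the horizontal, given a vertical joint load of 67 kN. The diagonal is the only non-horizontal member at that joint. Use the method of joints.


At the joint, only the diagonal has a vertical component, so vertical equilibrium gives:
F * sin(45) = 67
F = 67 / sin(45)
= 67 / 0.707107
= 94.75 kN

94.75 kN


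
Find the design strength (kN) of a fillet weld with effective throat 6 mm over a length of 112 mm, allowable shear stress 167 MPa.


Strength = throat * length * allowable stress
= 6 * 112 * 167 N
= 112224 N
= 112.22 kN

112.22 kN


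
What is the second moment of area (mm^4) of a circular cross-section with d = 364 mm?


r = d / 2 = 364 / 2 = 182.0 mm
I = pi * r^4 / 4 = pi * 182.0^4 / 4
= 861738374.79 mm^4

861738374.79 mm^4


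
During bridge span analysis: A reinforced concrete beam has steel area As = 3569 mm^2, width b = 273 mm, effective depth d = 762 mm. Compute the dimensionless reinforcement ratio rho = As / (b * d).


rho = As / (b * d)
= 3569 / (273 * 762)
= 3569 / 208026
= 0.017157 (dimensionless)

0.017157 (dimensionless)


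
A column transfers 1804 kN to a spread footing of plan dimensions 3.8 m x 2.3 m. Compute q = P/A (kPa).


A = 3.8 * 2.3 = 8.74 m^2
q = P / A = 1804 / 8.74
= 206.4073 kPa

206.4073 kPa


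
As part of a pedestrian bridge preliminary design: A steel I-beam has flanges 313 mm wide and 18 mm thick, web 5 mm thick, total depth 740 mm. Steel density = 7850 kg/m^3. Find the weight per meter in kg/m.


A_flanges = 2 * 313 * 18 = 11268 mm^2
A_web = (740 - 2 * 18) * 5 = 3520 mm^2
A_total = 11268 + 3520 = 14788 mm^2 = 0.014788 m^2
Weight = rho * A = 7850 * 0.014788 = 116.0858 kg/m

116.0858 kg/m


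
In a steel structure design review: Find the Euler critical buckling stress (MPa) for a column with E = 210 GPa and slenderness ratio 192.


sigma_cr = pi^2 * E / lambda^2
= 9.8696 * 210000.0 / 192^2
= 9.8696 * 210000.0 / 36864
= 56.2233 MPa

56.2233 MPa


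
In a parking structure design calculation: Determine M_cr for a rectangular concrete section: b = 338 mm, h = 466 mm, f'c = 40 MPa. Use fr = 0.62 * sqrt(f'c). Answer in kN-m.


fr = 0.62 * sqrt(40) = 0.62 * 6.3246 = 3.9212 MPa
I = 338 * 466^3 / 12 = 2850317270.67 mm^4
y_t = 233.0 mm
M_cr = fr * I / y_t = 3.9212 * 2850317270.67 / 233.0 N-mm
= 47.9688 kN-m

47.9688 kN-m


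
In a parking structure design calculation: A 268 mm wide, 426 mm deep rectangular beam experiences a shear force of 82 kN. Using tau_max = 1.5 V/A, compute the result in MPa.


A = b * h = 268 * 426 = 114168 mm^2
V = 82 kN = 82000.0 N
tau_max = 1.5 * V / A = 1.5 * 82000.0 / 114168
= 1.0774 MPa

1.0774 MPa


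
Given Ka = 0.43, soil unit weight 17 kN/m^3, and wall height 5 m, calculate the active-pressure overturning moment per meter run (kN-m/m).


Pa = 0.5 * Ka * gamma * H^2
= 0.5 * 0.43 * 17 * 5^2
= 91.375 kN/m
Arm = H / 3 = 5 / 3 = 1.6667 m
Mo = Pa * arm = Pa * H / 3 = 91.375 * 5 / 3 = 152.2917 kN-m/m

152.2917 kN-m/m


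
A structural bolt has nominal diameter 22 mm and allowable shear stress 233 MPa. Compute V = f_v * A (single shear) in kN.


A = pi * d^2 / 4 = pi * 22^2 / 4 = 380.1327 mm^2
V = f_v * A / 1000 = 233 * 380.1327 / 1000
= 88.5709 kN

88.5709 kN


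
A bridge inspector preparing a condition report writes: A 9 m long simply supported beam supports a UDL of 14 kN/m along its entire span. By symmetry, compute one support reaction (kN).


Total load = w * L = 14 * 9 = 126 kN
By symmetry, each reaction R = total / 2 = 126 / 2 = 63.0 kN

63.0 kN


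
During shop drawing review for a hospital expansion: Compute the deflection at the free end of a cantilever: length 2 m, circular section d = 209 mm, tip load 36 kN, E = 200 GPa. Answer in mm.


I = pi * d^4 / 64 = pi * 209^4 / 64 = 93660191.87 mm^4
L = 2000.0 mm, P = 36000.0 N, E = 200000.0 MPa
delta = P * L^3 / (3 * E * I)
= 36000.0 * 2000.0^3 / (3 * 200000.0 * 93660191.87)
= 5.1249 mm

5.1249 mm


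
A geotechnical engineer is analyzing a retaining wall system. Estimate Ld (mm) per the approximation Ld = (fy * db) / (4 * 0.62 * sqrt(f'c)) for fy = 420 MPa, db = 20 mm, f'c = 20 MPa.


Ld = (fy * db) / (4 * 0.62 * sqrt(f'c))
= (420 * 20) / (4 * 0.62 * sqrt(20))
= 8400 / 11.0909
= 757.38 mm

757.38 mm


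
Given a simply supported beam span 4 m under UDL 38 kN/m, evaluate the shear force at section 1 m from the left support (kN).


R_A = w * L / 2 = 38 * 4 / 2 = 76.0 kN
V(x) = R_A - w * x = 76.0 - 38 * 1
= 38.0 kN

38.0 kN


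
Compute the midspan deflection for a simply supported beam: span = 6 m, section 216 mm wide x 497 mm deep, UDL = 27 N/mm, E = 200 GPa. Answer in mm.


I = 216 * 497^3 / 12 = 2209742514.0 mm^4
L = 6000.0 mm, w = 27 N/mm, E = 200000.0 MPa
delta = 5 * w * L^4 / (384 * E * I)
= 5 * 27 * 6000.0^4 / (384 * 200000.0 * 2209742514.0)
= 1.0309 mm

1.0309 mm


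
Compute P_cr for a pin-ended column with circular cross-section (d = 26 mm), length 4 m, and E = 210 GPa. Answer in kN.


I = pi * d^4 / 64 = 22431.76 mm^4
L = 4000.0 mm
P_cr = pi^2 * E * I / L^2
= 9.8696 * 210000.0 * 22431.76 / 4000.0^2
= 2905.78 N = 2.9058 kN

2.9058 kN


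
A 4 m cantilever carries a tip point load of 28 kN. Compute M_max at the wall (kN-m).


For a cantilever with a point load at the free end:
M_max = P * L = 28 * 4 = 112 kN-m

112 kN-m


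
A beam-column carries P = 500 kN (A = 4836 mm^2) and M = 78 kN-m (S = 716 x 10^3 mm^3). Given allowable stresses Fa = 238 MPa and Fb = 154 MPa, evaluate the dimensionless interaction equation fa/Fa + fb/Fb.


f_a = P / A = 500000.0 / 4836 = 103.3912 MPa
f_b = M / S = 78000000.0 / 716000.0 = 108.9385 MPa
Ratio = f_a / Fa + f_b / Fb
= 103.3912 / 238 + 108.9385 / 154
= 1.1418 (dimensionless)

1.1418 (dimensionless)


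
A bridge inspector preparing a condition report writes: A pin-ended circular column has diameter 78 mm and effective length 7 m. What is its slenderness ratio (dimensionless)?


Radius of gyration r = d / 4 = 78 / 4 = 19.5 mm
L_eff = 7000.0 mm
Slenderness ratio = L / r = 7000.0 / 19.5 = 358.97 (dimensionless)

358.97 (dimensionless)


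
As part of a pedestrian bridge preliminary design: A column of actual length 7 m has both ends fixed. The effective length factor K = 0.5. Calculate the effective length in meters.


L_eff = K * L
= 0.5 * 7
= 3.5 m

3.5 m


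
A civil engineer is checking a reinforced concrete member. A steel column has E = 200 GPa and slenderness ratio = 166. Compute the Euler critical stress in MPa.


sigma_cr = pi^2 * E / lambda^2
= 9.8696 * 200000.0 / 166^2
= 9.8696 * 200000.0 / 27556
= 71.6331 MPa

71.6331 MPa


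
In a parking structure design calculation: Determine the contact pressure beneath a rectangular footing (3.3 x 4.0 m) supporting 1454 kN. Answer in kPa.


A = 3.3 * 4.0 = 13.2 m^2
q = P / A = 1454 / 13.2
= 110.1515 kPa

110.1515 kPa


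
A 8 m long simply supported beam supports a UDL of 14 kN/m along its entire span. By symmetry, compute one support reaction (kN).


Total load = w * L = 14 * 8 = 112 kN
By symmetry, each reaction R = total / 2 = 112 / 2 = 56.0 kN

56.0 kN


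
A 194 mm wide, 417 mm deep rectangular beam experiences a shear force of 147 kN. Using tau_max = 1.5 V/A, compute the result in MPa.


A = b * h = 194 * 417 = 80898 mm^2
V = 147 kN = 147000.0 N
tau_max = 1.5 * V / A = 1.5 * 147000.0 / 80898
= 2.7257 MPa

2.7257 MPa


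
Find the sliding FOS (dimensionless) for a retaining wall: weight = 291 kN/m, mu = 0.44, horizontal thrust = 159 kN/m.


Resisting force = mu * W = 0.44 * 291 = 128.04 kN/m
FOS = Resisting / Driving = 128.04 / 159
= 0.8053 (dimensionless)

0.8053 (dimensionless)


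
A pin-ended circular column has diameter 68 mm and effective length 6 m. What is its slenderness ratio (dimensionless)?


Radius of gyration r = d / 4 = 68 / 4 = 17.0 mm
L_eff = 6000.0 mm
Slenderness ratio = L / r = 6000.0 / 17.0 = 352.94 (dimensionless)

352.94 (dimensionless)


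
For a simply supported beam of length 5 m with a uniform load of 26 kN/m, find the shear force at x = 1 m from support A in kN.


R_A = w * L / 2 = 26 * 5 / 2 = 65.0 kN
V(x) = R_A - w * x = 65.0 - 26 * 1
= 39.0 kN

39.0 kN


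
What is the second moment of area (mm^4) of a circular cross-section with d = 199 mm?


r = d / 2 = 199 / 2 = 99.5 mm
I = pi * r^4 / 4 = pi * 99.5^4 / 4
= 76980761.76 mm^4

76980761.76 mm^4


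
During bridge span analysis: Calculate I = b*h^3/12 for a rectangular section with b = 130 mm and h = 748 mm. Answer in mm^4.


I = b * h^3 / 12
= 130 * 748^3 / 12
= 130 * 418508992 / 12
= 4533847413.33 mm^4

4533847413.33 mm^4


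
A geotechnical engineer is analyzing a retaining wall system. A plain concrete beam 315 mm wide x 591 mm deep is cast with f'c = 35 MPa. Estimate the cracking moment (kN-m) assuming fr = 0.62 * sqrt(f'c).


fr = 0.62 * sqrt(35) = 0.62 * 5.9161 = 3.668 MPa
I = 315 * 591^3 / 12 = 5418658113.75 mm^4
y_t = 295.5 mm
M_cr = fr * I / y_t = 3.668 * 5418658113.75 / 295.5 N-mm
= 67.2605 kN-m

67.2605 kN-m
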